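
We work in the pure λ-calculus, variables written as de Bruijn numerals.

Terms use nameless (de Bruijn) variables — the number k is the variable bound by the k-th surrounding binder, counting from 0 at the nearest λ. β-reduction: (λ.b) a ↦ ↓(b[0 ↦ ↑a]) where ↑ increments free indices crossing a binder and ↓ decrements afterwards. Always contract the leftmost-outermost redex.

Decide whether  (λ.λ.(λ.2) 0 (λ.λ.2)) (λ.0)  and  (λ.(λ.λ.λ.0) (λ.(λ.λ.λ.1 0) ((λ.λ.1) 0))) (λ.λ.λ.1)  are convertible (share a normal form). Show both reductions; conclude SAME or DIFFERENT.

Term A:
  start: (λ.λ.(λ.2) 0 (λ.λ.2)) (λ.0)
  step 1: λ.(λ.λ.0) 0 (λ.λ.2)
  step 2: λ.(λ.0) (λ.λ.2)
  step 3: λ.λ.λ.2

Term B:
  start: (λ.(λ.λ.λ.0) (λ.(λ.λ.λ.1 0) ((λ.λ.1) 0))) (λ.λ.λ.1)
  step 1: (λ.λ.λ.0) (λ.(λ.λ.λ.1 0) ((λ.λ.1) 0))
  step 2: λ.λ.0

Answer: DIFFERENT — A ⇓ λ.λ.λ.2, B ⇓ λ.λ.0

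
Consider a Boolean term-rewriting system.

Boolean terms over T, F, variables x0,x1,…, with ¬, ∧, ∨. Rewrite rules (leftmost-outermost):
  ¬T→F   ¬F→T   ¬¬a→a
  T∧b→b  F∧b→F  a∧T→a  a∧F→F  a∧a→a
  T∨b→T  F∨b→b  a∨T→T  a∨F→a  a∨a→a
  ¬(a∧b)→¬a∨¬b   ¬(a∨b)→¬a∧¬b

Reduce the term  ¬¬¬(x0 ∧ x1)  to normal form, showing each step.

  start: ¬¬¬(x0 ∧ x1)
  [1] ¬(x0 ∧ x1)
  [2] ¬x0 ∨ ¬x1

Answer: normal form = ¬x0 ∨ ¬x1  (in 2 steps)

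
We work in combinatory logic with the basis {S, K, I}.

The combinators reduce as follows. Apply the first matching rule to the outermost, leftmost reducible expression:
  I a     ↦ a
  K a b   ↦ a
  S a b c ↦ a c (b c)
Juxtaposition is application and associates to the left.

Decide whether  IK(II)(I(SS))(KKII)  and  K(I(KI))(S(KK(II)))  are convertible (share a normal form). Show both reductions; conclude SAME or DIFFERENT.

Answer: SAME — A ⇓ KI, B ⇓ KI

Reduction:
Term A:
  start: IK(II)(I(SS))(KKII)
  →1  K(II)(I(SS))(KKII)
  →2  II(KKII)
  →3  I(KKII)
  →4  KKII
  →5  KI

Term B:
  start: K(I(KI))(S(KK(II)))
  →1  I(KI)
  →2  KI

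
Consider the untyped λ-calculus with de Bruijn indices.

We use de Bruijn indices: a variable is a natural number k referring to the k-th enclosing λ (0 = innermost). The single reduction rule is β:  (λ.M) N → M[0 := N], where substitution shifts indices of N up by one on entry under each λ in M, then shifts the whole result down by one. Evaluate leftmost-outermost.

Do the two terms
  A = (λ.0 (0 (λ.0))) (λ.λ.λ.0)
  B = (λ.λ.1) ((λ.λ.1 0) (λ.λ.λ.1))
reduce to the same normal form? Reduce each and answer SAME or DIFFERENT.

Term A:
  start: (λ.0 (0 (λ.0))) (λ.λ.λ.0)
  step 1: (λ.λ.λ.0) ((λ.λ.λ.0) (λ.0))
  step 2: λ.λ.0

Term B:
  start: (λ.λ.1) ((λ.λ.1 0) (λ.λ.λ.1))
  step 1: λ.(λ.λ.1 0) (λ.λ.λ.1)
  step 2: λ.λ.(λ.λ.λ.1) 0
  step 3: λ.λ.λ.λ.1

Answer: DIFFERENT — A ⇓ λ.λ.0, B ⇓ λ.λ.λ.λ.1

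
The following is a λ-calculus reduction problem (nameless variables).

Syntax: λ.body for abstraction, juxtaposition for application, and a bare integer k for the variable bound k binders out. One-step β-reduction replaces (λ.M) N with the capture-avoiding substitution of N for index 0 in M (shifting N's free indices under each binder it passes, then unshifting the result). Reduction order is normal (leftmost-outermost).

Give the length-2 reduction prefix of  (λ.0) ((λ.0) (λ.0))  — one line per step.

  start: (λ.0) ((λ.0) (λ.0))
  step 1: (λ.0) (λ.0)
  step 2: λ.0

Answer: after 2 steps: λ.0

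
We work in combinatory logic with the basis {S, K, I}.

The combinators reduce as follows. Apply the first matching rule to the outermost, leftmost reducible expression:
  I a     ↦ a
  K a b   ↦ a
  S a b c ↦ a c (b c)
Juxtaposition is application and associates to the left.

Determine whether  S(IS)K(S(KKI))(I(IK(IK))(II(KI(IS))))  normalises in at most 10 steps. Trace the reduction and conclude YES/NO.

  start: S(IS)K(S(KKI))(I(IK(IK))(II(KI(IS))))
  →1  IS(S(KKI))(K(S(KKI)))(I(IK(IK))(II(KI(IS))))
  →2  S(S(KKI))(K(S(KKI)))(I(IK(IK))(II(KI(IS))))
  →3  S(KKI)(I(IK(IK))(II(KI(IS))))(K(S(KKI))(I(IK(IK))(II(KI(IS)))))
  →4  KKI(K(S(KKI))(I(IK(IK))(II(KI(IS)))))(I(IK(IK))(II(KI(IS)))(K(S(KKI))(I(IK(IK))(II(KI(IS))))))
  →5  K(K(S(KKI))(I(IK(IK))(II(KI(IS)))))(I(IK(IK))(II(KI(IS)))(K(S(KKI))(I(IK(IK))(II(KI(IS))))))
  →6  K(S(KKI))(I(IK(IK))(II(KI(IS))))
  →7  S(KKI)
  →8  SK

Answer: YES — reaches normal form SK in 8 ≤ 10 steps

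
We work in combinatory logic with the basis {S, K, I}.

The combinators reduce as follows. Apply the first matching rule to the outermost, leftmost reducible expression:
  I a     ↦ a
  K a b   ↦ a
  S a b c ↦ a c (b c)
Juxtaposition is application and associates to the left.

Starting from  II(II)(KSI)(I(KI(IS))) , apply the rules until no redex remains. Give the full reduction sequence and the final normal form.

  start: II(II)(KSI)(I(KI(IS)))
  [1] I(II)(KSI)(I(KI(IS)))
  [2] II(KSI)(I(KI(IS)))
  [3] I(KSI)(I(KI(IS)))
  [4] KSI(I(KI(IS)))
  [5] S(I(KI(IS)))
  [6] S(KI(IS))
  [7] SI

Answer: normal form = SI  (in 7 steps)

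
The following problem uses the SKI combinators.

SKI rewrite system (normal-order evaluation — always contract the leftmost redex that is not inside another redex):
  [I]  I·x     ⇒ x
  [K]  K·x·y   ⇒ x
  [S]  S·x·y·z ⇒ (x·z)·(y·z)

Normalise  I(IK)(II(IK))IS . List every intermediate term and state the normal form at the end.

Answer: normal form = KS  (in 6 steps)

Derivation:
  start: I(IK)(II(IK))IS
  →1  IK(II(IK))IS
  →2  K(II(IK))IS
  →3  II(IK)S
  →4  I(IK)S
  →5  IKS
  →6  KS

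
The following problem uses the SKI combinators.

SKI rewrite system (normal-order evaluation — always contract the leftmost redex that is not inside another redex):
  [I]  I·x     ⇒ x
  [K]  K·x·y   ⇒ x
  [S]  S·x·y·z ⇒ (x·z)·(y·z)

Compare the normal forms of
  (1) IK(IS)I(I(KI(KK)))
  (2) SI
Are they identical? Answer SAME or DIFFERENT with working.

Answer: SAME — A ⇓ SI, B ⇓ SI

Working:
Term A:
  start: IK(IS)I(I(KI(KK)))
  [1] K(IS)I(I(KI(KK)))
  [2] IS(I(KI(KK)))
  [3] S(I(KI(KK)))
  [4] S(KI(KK))
  [5] SI

Term B:
  start: SI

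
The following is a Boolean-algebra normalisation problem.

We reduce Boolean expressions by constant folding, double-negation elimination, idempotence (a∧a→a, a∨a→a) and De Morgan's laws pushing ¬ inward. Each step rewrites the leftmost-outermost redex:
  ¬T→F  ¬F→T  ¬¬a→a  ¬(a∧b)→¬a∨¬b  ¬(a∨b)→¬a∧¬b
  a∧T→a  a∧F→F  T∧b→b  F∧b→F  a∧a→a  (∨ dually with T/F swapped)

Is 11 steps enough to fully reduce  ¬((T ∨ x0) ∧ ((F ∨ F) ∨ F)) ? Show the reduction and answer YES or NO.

Answer: YES — reaches normal form T in 10 ≤ 11 steps

Working:
  start: ¬((T ∨ x0) ∧ ((F ∨ F) ∨ F))
  step 1: ¬(T ∨ x0) ∨ ¬((F ∨ F) ∨ F)
  step 2: (¬T ∧ ¬x0) ∨ ¬((F ∨ F) ∨ F)
  step 3: (F ∧ ¬x0) ∨ ¬((F ∨ F) ∨ F)
  step 4: F ∨ ¬((F ∨ F) ∨ F)
  step 5: ¬((F ∨ F) ∨ F)
  step 6: ¬(F ∨ F) ∧ ¬F
  step 7: (¬F ∧ ¬F) ∧ ¬F
  step 8: ¬F ∧ ¬F
  step 9: ¬F
  step 10: T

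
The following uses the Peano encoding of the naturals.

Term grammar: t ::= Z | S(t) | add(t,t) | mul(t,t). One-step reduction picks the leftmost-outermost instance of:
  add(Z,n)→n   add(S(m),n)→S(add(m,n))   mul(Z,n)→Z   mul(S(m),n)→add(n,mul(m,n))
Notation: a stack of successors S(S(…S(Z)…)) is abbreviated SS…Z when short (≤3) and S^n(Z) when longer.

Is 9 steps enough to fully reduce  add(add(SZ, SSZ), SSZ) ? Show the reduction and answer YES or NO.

  start: add(add(SZ, SSZ), SSZ)
  [1] add(S(add(Z, SSZ)), SSZ)
  [2] S(add(add(Z, SSZ), SSZ))
  [3] S(add(SSZ, SSZ))
  [4] S(S(add(SZ, SSZ)))
  [5] S(S(S(add(Z, SSZ))))
  [6] S^5(Z)

Answer: YES — reaches normal form S^5(Z) in 6 ≤ 9 steps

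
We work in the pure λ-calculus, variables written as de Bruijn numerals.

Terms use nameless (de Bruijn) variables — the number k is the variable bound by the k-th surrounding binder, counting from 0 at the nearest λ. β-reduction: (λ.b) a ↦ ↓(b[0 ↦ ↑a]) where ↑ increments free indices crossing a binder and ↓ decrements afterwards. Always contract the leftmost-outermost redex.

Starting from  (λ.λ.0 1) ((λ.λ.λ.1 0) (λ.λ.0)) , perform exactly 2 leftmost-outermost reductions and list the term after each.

  start: (λ.λ.0 1) ((λ.λ.λ.1 0) (λ.λ.0))
  [1] λ.0 ((λ.λ.λ.1 0) (λ.λ.0))
  [2] λ.0 (λ.λ.1 0)

Answer: after 2 steps: λ.0 (λ.λ.1 0)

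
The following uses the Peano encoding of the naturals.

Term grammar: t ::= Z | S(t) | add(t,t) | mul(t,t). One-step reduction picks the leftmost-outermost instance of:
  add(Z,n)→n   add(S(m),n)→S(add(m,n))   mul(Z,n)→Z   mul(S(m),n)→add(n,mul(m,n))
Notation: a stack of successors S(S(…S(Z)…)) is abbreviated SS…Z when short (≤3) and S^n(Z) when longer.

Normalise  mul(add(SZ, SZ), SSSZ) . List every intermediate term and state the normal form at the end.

  start: mul(add(SZ, SZ), SSSZ)
  step 1: mul(S(add(Z, SZ)), SSSZ)
  step 2: add(SSSZ, mul(add(Z, SZ), SSSZ))
  step 3: S(add(SSZ, mul(add(Z, SZ), SSSZ)))
  step 4: S(S(add(SZ, mul(add(Z, SZ), SSSZ))))
  step 5: S(S(S(add(Z, mul(add(Z, SZ), SSSZ)))))
  step 6: S(S(S(mul(add(Z, SZ), SSSZ))))
  step 7: S(S(S(mul(SZ, SSSZ))))
  step 8: S(S(S(add(SSSZ, mul(Z, SSSZ)))))
  step 9: S(S(S(S(add(SSZ, mul(Z, SSSZ))))))
  step 10: S(S(S(S(S(add(SZ, mul(Z, SSSZ)))))))
  step 11: S(S(S(S(S(S(add(Z, mul(Z, SSSZ))))))))
  step 12: S(S(S(S(S(S(mul(Z, SSSZ)))))))
  step 13: S^6(Z)

Answer: normal form = S^6(Z)  (in 13 steps)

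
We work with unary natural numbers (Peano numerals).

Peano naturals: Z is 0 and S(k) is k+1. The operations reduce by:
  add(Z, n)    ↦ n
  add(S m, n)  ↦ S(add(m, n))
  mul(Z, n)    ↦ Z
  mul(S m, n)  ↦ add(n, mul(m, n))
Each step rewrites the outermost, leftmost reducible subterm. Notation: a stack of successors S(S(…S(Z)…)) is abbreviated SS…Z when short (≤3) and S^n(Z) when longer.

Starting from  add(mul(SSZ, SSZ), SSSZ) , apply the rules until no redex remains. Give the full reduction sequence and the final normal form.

  start: add(mul(SSZ, SSZ), SSSZ)
  →1  add(add(SSZ, mul(SZ, SSZ)), SSSZ)
  →2  add(S(add(SZ, mul(SZ, SSZ))), SSSZ)
  →3  S(add(add(SZ, mul(SZ, SSZ)), SSSZ))
  →4  S(add(S(add(Z, mul(SZ, SSZ))), SSSZ))
  →5  S(S(add(add(Z, mul(SZ, SSZ)), SSSZ)))
  →6  S(S(add(mul(SZ, SSZ), SSSZ)))
  →7  S(S(add(add(SSZ, mul(Z, SSZ)), SSSZ)))
  →8  S(S(add(S(add(SZ, mul(Z, SSZ))), SSSZ)))
  →9  S(S(S(add(add(SZ, mul(Z, SSZ)), SSSZ))))
  →10  S(S(S(add(S(add(Z, mul(Z, SSZ))), SSSZ))))
  →11  S(S(S(S(add(add(Z, mul(Z, SSZ)), SSSZ)))))
  →12  S(S(S(S(add(mul(Z, SSZ), SSSZ)))))
  →13  S(S(S(S(add(Z, SSSZ)))))
  →14  S^7(Z)

Answer: normal form = S^7(Z)  (in 14 steps)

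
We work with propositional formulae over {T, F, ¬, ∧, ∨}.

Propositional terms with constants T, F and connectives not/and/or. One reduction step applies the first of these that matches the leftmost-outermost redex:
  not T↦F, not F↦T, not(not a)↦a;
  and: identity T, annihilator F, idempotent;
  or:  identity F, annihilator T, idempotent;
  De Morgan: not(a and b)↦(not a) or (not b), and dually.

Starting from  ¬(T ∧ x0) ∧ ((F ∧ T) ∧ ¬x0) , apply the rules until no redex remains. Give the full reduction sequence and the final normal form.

Answer: normal form = F  (in 6 steps)

Working:
  start: ¬(T ∧ x0) ∧ ((F ∧ T) ∧ ¬x0)
  →1  (¬T ∨ ¬x0) ∧ ((F ∧ T) ∧ ¬x0)
  →2  (F ∨ ¬x0) ∧ ((F ∧ T) ∧ ¬x0)
  →3  ¬x0 ∧ ((F ∧ T) ∧ ¬x0)
  →4  ¬x0 ∧ (F ∧ ¬x0)
  →5  ¬x0 ∧ F
  →6  F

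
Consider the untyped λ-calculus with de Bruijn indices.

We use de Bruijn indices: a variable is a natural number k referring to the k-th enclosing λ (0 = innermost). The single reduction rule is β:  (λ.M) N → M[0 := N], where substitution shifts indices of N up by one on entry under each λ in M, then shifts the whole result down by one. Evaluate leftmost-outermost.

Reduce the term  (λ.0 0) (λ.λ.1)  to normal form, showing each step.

  start: (λ.0 0) (λ.λ.1)
  step 1: (λ.λ.1) (λ.λ.1)
  step 2: λ.λ.λ.1

Answer: normal form = λ.λ.λ.1  (in 2 steps)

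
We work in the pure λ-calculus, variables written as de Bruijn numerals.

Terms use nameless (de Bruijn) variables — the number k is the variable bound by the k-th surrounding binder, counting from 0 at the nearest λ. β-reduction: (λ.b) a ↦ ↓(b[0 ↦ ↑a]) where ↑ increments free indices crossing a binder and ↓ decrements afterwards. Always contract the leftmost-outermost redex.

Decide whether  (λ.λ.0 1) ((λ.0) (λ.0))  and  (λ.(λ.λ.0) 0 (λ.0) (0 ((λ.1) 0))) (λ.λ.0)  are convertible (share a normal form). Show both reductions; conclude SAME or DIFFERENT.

Term A:
  start: (λ.λ.0 1) ((λ.0) (λ.0))
  [1] λ.0 ((λ.0) (λ.0))
  [2] λ.0 (λ.0)

Term B:
  start: (λ.(λ.λ.0) 0 (λ.0) (0 ((λ.1) 0))) (λ.λ.0)
  [1] (λ.λ.0) (λ.λ.0) (λ.0) ((λ.λ.0) ((λ.λ.λ.0) (λ.λ.0)))
  [2] (λ.0) (λ.0) ((λ.λ.0) ((λ.λ.λ.0) (λ.λ.0)))
  [3] (λ.0) ((λ.λ.0) ((λ.λ.λ.0) (λ.λ.0)))
  [4] (λ.λ.0) ((λ.λ.λ.0) (λ.λ.0))
  [5] λ.0

Answer: DIFFERENT — A ⇓ λ.0 (λ.0), B ⇓ λ.0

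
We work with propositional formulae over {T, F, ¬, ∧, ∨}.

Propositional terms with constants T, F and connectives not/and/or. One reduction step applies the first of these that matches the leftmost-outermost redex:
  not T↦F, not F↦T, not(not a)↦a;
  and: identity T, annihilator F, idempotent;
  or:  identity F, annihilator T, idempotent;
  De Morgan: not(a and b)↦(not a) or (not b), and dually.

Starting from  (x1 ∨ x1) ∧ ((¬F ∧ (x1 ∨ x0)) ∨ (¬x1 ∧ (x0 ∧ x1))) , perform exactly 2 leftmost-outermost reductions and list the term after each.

  start: (x1 ∨ x1) ∧ ((¬F ∧ (x1 ∨ x0)) ∨ (¬x1 ∧ (x0 ∧ x1)))
  →1  x1 ∧ ((¬F ∧ (x1 ∨ x0)) ∨ (¬x1 ∧ (x0 ∧ x1)))
  →2  x1 ∧ ((T ∧ (x1 ∨ x0)) ∨ (¬x1 ∧ (x0 ∧ x1)))

Answer: after 2 steps: x1 ∧ ((T ∧ (x1 ∨ x0)) ∨ (¬x1 ∧ (x0 ∧ x1)))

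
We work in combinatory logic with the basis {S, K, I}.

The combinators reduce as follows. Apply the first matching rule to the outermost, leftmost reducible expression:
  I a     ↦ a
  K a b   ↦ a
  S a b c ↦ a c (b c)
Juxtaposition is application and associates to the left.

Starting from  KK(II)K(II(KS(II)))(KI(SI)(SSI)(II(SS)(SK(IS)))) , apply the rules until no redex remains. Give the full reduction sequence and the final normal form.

Answer: normal form = K(S(SS(SKS))(SS(SKS)))  (in 12 steps)

Working:
  start: KK(II)K(II(KS(II)))(KI(SI)(SSI)(II(SS)(SK(IS))))
  step 1: KK(II(KS(II)))(KI(SI)(SSI)(II(SS)(SK(IS))))
  step 2: K(KI(SI)(SSI)(II(SS)(SK(IS))))
  step 3: K(I(SSI)(II(SS)(SK(IS))))
  step 4: K(SSI(II(SS)(SK(IS))))
  step 5: K(S(II(SS)(SK(IS)))(I(II(SS)(SK(IS)))))
  step 6: K(S(I(SS)(SK(IS)))(I(II(SS)(SK(IS)))))
  step 7: K(S(SS(SK(IS)))(I(II(SS)(SK(IS)))))
  step 8: K(S(SS(SKS))(I(II(SS)(SK(IS)))))
  step 9: K(S(SS(SKS))(II(SS)(SK(IS))))
  step 10: K(S(SS(SKS))(I(SS)(SK(IS))))
  step 11: K(S(SS(SKS))(SS(SK(IS))))
  step 12: K(S(SS(SKS))(SS(SKS)))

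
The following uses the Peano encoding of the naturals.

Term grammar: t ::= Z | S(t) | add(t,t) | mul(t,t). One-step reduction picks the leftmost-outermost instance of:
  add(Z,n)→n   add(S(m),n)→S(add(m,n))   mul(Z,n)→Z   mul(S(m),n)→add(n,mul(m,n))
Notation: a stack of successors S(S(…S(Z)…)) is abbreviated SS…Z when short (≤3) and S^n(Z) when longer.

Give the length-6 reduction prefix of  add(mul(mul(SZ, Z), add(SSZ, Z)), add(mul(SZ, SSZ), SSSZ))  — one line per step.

  start: add(mul(mul(SZ, Z), add(SSZ, Z)), add(mul(SZ, SSZ), SSSZ))
  [1] add(mul(add(Z, mul(Z, Z)), add(SSZ, Z)), add(mul(SZ, SSZ), SSSZ))
  [2] add(mul(mul(Z, Z), add(SSZ, Z)), add(mul(SZ, SSZ), SSSZ))
  [3] add(mul(Z, add(SSZ, Z)), add(mul(SZ, SSZ), SSSZ))
  [4] add(Z, add(mul(SZ, SSZ), SSSZ))
  [5] add(mul(SZ, SSZ), SSSZ)
  [6] add(add(SSZ, mul(Z, SSZ)), SSSZ)

Answer: after 6 steps: add(add(SSZ, mul(Z, SSZ)), SSSZ)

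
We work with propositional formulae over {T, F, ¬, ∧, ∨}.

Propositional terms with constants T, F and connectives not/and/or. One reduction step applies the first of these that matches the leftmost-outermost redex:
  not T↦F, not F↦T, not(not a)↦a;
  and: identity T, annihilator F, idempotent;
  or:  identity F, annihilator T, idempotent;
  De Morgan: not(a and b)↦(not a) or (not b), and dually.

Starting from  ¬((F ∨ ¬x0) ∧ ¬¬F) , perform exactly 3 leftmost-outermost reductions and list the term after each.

  start: ¬((F ∨ ¬x0) ∧ ¬¬F)
  [1] ¬(F ∨ ¬x0) ∨ ¬¬¬F
  [2] (¬F ∧ ¬¬x0) ∨ ¬¬¬F
  [3] (T ∧ ¬¬x0) ∨ ¬¬¬F

Answer: after 3 steps: (T ∧ ¬¬x0) ∨ ¬¬¬F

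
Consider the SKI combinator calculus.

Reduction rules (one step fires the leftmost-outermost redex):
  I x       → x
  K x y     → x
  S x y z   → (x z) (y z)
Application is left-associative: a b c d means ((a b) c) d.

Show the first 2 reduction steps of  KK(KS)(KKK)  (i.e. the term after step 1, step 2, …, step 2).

  start: KK(KS)(KKK)
  →1  K(KKK)
  →2  KK

Answer: after 2 steps: KK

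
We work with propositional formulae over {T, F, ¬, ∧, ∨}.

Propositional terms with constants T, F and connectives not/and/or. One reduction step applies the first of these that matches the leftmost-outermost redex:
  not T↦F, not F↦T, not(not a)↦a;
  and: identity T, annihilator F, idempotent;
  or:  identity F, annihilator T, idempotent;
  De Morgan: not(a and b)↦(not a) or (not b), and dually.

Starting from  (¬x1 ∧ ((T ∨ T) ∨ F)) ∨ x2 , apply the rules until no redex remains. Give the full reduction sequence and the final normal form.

  start: (¬x1 ∧ ((T ∨ T) ∨ F)) ∨ x2
  step 1: (¬x1 ∧ (T ∨ T)) ∨ x2
  step 2: (¬x1 ∧ T) ∨ x2
  step 3: ¬x1 ∨ x2

Answer: normal form = ¬x1 ∨ x2  (in 3 steps)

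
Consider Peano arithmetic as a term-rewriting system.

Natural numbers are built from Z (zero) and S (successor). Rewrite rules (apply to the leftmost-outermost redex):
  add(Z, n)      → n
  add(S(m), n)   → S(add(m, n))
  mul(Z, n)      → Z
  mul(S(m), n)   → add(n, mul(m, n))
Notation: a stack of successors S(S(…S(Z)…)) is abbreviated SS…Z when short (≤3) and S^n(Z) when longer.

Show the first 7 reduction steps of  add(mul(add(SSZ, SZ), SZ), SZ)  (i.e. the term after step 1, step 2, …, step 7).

Answer: after 7 steps: S(add(add(SZ, mul(add(Z, SZ), SZ)), SZ))

Working:
  start: add(mul(add(SSZ, SZ), SZ), SZ)
  [1] add(mul(S(add(SZ, SZ)), SZ), SZ)
  [2] add(add(SZ, mul(add(SZ, SZ), SZ)), SZ)
  [3] add(S(add(Z, mul(add(SZ, SZ), SZ))), SZ)
  [4] S(add(add(Z, mul(add(SZ, SZ), SZ)), SZ))
  [5] S(add(mul(add(SZ, SZ), SZ), SZ))
  [6] S(add(mul(S(add(Z, SZ)), SZ), SZ))
  [7] S(add(add(SZ, mul(add(Z, SZ), SZ)), SZ))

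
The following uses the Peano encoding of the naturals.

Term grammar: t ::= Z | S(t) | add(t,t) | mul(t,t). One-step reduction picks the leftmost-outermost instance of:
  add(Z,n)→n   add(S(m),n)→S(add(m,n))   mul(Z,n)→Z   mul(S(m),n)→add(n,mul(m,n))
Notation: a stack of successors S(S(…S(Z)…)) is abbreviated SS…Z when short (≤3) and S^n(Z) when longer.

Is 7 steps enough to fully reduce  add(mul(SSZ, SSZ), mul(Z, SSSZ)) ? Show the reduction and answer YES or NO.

Answer: NO — after 7 steps the term is S(S(add(add(SSZ, mul(Z, SSZ)), mul(Z, SSSZ)))), not yet normal

Derivation:
  start: add(mul(SSZ, SSZ), mul(Z, SSSZ))
  →1  add(add(SSZ, mul(SZ, SSZ)), mul(Z, SSSZ))
  →2  add(S(add(SZ, mul(SZ, SSZ))), mul(Z, SSSZ))
  →3  S(add(add(SZ, mul(SZ, SSZ)), mul(Z, SSSZ)))
  →4  S(add(S(add(Z, mul(SZ, SSZ))), mul(Z, SSSZ)))
  →5  S(S(add(add(Z, mul(SZ, SSZ)), mul(Z, SSSZ))))
  →6  S(S(add(mul(SZ, SSZ), mul(Z, SSSZ))))
  →7  S(S(add(add(SSZ, mul(Z, SSZ)), mul(Z, SSSZ))))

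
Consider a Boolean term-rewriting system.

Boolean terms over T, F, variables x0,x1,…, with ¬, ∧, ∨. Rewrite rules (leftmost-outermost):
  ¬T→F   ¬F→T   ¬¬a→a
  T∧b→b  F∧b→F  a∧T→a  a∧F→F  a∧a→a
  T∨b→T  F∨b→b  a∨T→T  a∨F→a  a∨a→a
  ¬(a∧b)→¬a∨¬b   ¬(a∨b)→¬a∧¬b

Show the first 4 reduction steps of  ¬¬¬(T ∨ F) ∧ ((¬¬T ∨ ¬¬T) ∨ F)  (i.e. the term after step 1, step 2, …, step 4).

  start: ¬¬¬(T ∨ F) ∧ ((¬¬T ∨ ¬¬T) ∨ F)
  [1] ¬(T ∨ F) ∧ ((¬¬T ∨ ¬¬T) ∨ F)
  [2] (¬T ∧ ¬F) ∧ ((¬¬T ∨ ¬¬T) ∨ F)
  [3] (F ∧ ¬F) ∧ ((¬¬T ∨ ¬¬T) ∨ F)
  [4] F ∧ ((¬¬T ∨ ¬¬T) ∨ F)

Answer: after 4 steps: F ∧ ((¬¬T ∨ ¬¬T) ∨ F)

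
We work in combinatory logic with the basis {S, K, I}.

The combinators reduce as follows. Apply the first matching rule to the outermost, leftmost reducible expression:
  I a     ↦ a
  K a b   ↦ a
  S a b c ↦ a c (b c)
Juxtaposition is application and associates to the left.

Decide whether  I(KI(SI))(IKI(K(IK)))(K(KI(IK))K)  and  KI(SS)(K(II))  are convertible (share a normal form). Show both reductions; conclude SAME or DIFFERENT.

Term A:
  start: I(KI(SI))(IKI(K(IK)))(K(KI(IK))K)
  →1  KI(SI)(IKI(K(IK)))(K(KI(IK))K)
  →2  I(IKI(K(IK)))(K(KI(IK))K)
  →3  IKI(K(IK))(K(KI(IK))K)
  →4  KI(K(IK))(K(KI(IK))K)
  →5  I(K(KI(IK))K)
  →6  K(KI(IK))K
  →7  KI(IK)
  →8  I

Term B:
  start: KI(SS)(K(II))
  →1  I(K(II))
  →2  K(II)
  →3  KI

Answer: DIFFERENT — A ⇓ I, B ⇓ KI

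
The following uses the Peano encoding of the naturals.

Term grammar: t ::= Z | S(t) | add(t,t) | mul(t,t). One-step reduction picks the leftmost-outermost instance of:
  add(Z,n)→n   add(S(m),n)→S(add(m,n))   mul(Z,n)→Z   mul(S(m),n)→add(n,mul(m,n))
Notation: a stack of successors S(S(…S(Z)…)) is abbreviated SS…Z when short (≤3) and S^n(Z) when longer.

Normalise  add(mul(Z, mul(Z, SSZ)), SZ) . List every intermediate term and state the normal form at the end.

Answer: normal form = SZ  (in 2 steps)

Derivation:
  start: add(mul(Z, mul(Z, SSZ)), SZ)
  step 1: add(Z, SZ)
  step 2: SZ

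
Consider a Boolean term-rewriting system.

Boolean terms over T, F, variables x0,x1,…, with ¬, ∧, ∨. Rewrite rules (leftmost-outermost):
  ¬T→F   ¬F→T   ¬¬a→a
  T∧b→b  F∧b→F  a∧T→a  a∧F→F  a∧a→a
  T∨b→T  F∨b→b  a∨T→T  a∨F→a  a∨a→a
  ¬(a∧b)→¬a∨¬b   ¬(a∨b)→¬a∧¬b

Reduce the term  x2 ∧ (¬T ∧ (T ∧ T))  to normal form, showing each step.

Answer: normal form = F  (in 3 steps)

Derivation:
  start: x2 ∧ (¬T ∧ (T ∧ T))
  →1  x2 ∧ (F ∧ (T ∧ T))
  →2  x2 ∧ F
  →3  F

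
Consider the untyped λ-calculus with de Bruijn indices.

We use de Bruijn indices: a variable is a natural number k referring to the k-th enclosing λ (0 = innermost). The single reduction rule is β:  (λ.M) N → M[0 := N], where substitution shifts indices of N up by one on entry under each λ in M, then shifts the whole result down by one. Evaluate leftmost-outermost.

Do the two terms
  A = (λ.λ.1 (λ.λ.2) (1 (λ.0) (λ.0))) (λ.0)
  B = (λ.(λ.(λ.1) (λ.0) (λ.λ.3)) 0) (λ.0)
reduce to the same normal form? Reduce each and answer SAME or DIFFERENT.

Answer: DIFFERENT — A ⇓ λ.λ.1, B ⇓ λ.λ.λ.0

Derivation:
Term A:
  start: (λ.λ.1 (λ.λ.2) (1 (λ.0) (λ.0))) (λ.0)
  step 1: λ.(λ.0) (λ.λ.2) ((λ.0) (λ.0) (λ.0))
  step 2: λ.(λ.λ.2) ((λ.0) (λ.0) (λ.0))
  step 3: λ.λ.1

Term B:
  start: (λ.(λ.(λ.1) (λ.0) (λ.λ.3)) 0) (λ.0)
  step 1: (λ.(λ.1) (λ.0) (λ.λ.λ.0)) (λ.0)
  step 2: (λ.λ.0) (λ.0) (λ.λ.λ.0)
  step 3: (λ.0) (λ.λ.λ.0)
  step 4: λ.λ.λ.0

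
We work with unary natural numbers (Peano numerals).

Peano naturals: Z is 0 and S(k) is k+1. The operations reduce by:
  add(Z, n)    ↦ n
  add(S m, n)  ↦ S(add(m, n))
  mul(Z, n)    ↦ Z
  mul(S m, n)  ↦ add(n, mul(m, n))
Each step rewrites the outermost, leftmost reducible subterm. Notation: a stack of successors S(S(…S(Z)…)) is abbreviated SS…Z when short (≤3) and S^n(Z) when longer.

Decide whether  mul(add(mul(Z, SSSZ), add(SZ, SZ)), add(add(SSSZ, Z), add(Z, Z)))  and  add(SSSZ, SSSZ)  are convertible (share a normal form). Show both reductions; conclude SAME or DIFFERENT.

Answer: SAME — A ⇓ S^6(Z), B ⇓ S^6(Z)

Derivation:
Term A:
  start: mul(add(mul(Z, SSSZ), add(SZ, SZ)), add(add(SSSZ, Z), add(Z, Z)))
  [1] mul(add(Z, add(SZ, SZ)), add(add(SSSZ, Z), add(Z, Z)))
  [2] mul(add(SZ, SZ), add(add(SSSZ, Z), add(Z, Z)))
  [3] mul(S(add(Z, SZ)), add(add(SSSZ, Z), add(Z, Z)))
  [4] add(add(add(SSSZ, Z), add(Z, Z)), mul(add(Z, SZ), add(add(SSSZ, Z), add(Z, Z))))
  [5] add(add(S(add(SSZ, Z)), add(Z, Z)), mul(add(Z, SZ), add(add(SSSZ, Z), add(Z, Z))))
  [6] add(S(add(add(SSZ, Z), add(Z, Z))), mul(add(Z, SZ), add(add(SSSZ, Z), add(Z, Z))))
  [7] S(add(add(add(SSZ, Z), add(Z, Z)), mul(add(Z, SZ), add(add(SSSZ, Z), add(Z, Z)))))
  [8] S(add(add(S(add(SZ, Z)), add(Z, Z)), mul(add(Z, SZ), add(add(SSSZ, Z), add(Z, Z)))))
  [9] S(add(S(add(add(SZ, Z), add(Z, Z))), mul(add(Z, SZ), add(add(SSSZ, Z), add(Z, Z)))))
  [10] S(S(add(add(add(SZ, Z), add(Z, Z)), mul(add(Z, SZ), add(add(SSSZ, Z), add(Z, Z))))))
  [11] S(S(add(add(S(add(Z, Z)), add(Z, Z)), mul(add(Z, SZ), add(add(SSSZ, Z), add(Z, Z))))))
  [12] S(S(add(S(add(add(Z, Z), add(Z, Z))), mul(add(Z, SZ), add(add(SSSZ, Z), add(Z, Z))))))
  [13] S(S(S(add(add(add(Z, Z), add(Z, Z)), mul(add(Z, SZ), add(add(SSSZ, Z), add(Z, Z)))))))
  [14] S(S(S(add(add(Z, add(Z, Z)), mul(add(Z, SZ), add(add(SSSZ, Z), add(Z, Z)))))))
  [15] S(S(S(add(add(Z, Z), mul(add(Z, SZ), add(add(SSSZ, Z), add(Z, Z)))))))
  [16] S(S(S(add(Z, mul(add(Z, SZ), add(add(SSSZ, Z), add(Z, Z)))))))
  [17] S(S(S(mul(add(Z, SZ), add(add(SSSZ, Z), add(Z, Z))))))
  [18] S(S(S(mul(SZ, add(add(SSSZ, Z), add(Z, Z))))))
  [19] S(S(S(add(add(add(SSSZ, Z), add(Z, Z)), mul(Z, add(add(SSSZ, Z), add(Z, Z)))))))
  [20] S(S(S(add(add(S(add(SSZ, Z)), add(Z, Z)), mul(Z, add(add(SSSZ, Z), add(Z, Z)))))))
  [21] S(S(S(add(S(add(add(SSZ, Z), add(Z, Z))), mul(Z, add(add(SSSZ, Z), add(Z, Z)))))))
  [22] S(S(S(S(add(add(add(SSZ, Z), add(Z, Z)), mul(Z, add(add(SSSZ, Z), add(Z, Z))))))))
  [23] S(S(S(S(add(add(S(add(SZ, Z)), add(Z, Z)), mul(Z, add(add(SSSZ, Z), add(Z, Z))))))))
  [24] S(S(S(S(add(S(add(add(SZ, Z), add(Z, Z))), mul(Z, add(add(SSSZ, Z), add(Z, Z))))))))
  [25] S(S(S(S(S(add(add(add(SZ, Z), add(Z, Z)), mul(Z, add(add(SSSZ, Z), add(Z, Z)))))))))
  [26] S(S(S(S(S(add(add(S(add(Z, Z)), add(Z, Z)), mul(Z, add(add(SSSZ, Z), add(Z, Z)))))))))
  [27] S(S(S(S(S(add(S(add(add(Z, Z), add(Z, Z))), mul(Z, add(add(SSSZ, Z), add(Z, Z)))))))))
  [28] S(S(S(S(S(S(add(add(add(Z, Z), add(Z, Z)), mul(Z, add(add(SSSZ, Z), add(Z, Z))))))))))
  [29] S(S(S(S(S(S(add(add(Z, add(Z, Z)), mul(Z, add(add(SSSZ, Z), add(Z, Z))))))))))
  [30] S(S(S(S(S(S(add(add(Z, Z), mul(Z, add(add(SSSZ, Z), add(Z, Z))))))))))
  [31] S(S(S(S(S(S(add(Z, mul(Z, add(add(SSSZ, Z), add(Z, Z))))))))))
  [32] S(S(S(S(S(S(mul(Z, add(add(SSSZ, Z), add(Z, Z)))))))))
  [33] S^6(Z)

Term B:
  start: add(SSSZ, SSSZ)
  [1] S(add(SSZ, SSSZ))
  [2] S(S(add(SZ, SSSZ)))
  [3] S(S(S(add(Z, SSSZ))))
  [4] S^6(Z)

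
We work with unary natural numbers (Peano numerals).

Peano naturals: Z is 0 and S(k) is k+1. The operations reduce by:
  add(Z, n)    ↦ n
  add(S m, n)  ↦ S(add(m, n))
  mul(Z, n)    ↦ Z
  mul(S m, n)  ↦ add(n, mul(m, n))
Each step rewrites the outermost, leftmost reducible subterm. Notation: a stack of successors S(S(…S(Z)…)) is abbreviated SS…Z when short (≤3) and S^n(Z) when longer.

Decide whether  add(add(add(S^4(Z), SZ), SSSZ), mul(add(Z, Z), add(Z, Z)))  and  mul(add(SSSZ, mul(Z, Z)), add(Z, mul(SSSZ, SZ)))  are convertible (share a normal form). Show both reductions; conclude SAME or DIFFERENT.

Answer: DIFFERENT — A ⇓ S^8(Z), B ⇓ S^9(Z)

Working:
Term A:
  start: add(add(add(S^4(Z), SZ), SSSZ), mul(add(Z, Z), add(Z, Z)))
  step 1: add(add(S(add(SSSZ, SZ)), SSSZ), mul(add(Z, Z), add(Z, Z)))
  step 2: add(S(add(add(SSSZ, SZ), SSSZ)), mul(add(Z, Z), add(Z, Z)))
  step 3: S(add(add(add(SSSZ, SZ), SSSZ), mul(add(Z, Z), add(Z, Z))))
  step 4: S(add(add(S(add(SSZ, SZ)), SSSZ), mul(add(Z, Z), add(Z, Z))))
  step 5: S(add(S(add(add(SSZ, SZ), SSSZ)), mul(add(Z, Z), add(Z, Z))))
  step 6: S(S(add(add(add(SSZ, SZ), SSSZ), mul(add(Z, Z), add(Z, Z)))))
  step 7: S(S(add(add(S(add(SZ, SZ)), SSSZ), mul(add(Z, Z), add(Z, Z)))))
  step 8: S(S(add(S(add(add(SZ, SZ), SSSZ)), mul(add(Z, Z), add(Z, Z)))))
  step 9: S(S(S(add(add(add(SZ, SZ), SSSZ), mul(add(Z, Z), add(Z, Z))))))
  step 10: S(S(S(add(add(S(add(Z, SZ)), SSSZ), mul(add(Z, Z), add(Z, Z))))))
  step 11: S(S(S(add(S(add(add(Z, SZ), SSSZ)), mul(add(Z, Z), add(Z, Z))))))
  step 12: S(S(S(S(add(add(add(Z, SZ), SSSZ), mul(add(Z, Z), add(Z, Z)))))))
  step 13: S(S(S(S(add(add(SZ, SSSZ), mul(add(Z, Z), add(Z, Z)))))))
  step 14: S(S(S(S(add(S(add(Z, SSSZ)), mul(add(Z, Z), add(Z, Z)))))))
  step 15: S(S(S(S(S(add(add(Z, SSSZ), mul(add(Z, Z), add(Z, Z))))))))
  step 16: S(S(S(S(S(add(SSSZ, mul(add(Z, Z), add(Z, Z))))))))
  step 17: S(S(S(S(S(S(add(SSZ, mul(add(Z, Z), add(Z, Z)))))))))
  step 18: S(S(S(S(S(S(S(add(SZ, mul(add(Z, Z), add(Z, Z))))))))))
  step 19: S(S(S(S(S(S(S(S(add(Z, mul(add(Z, Z), add(Z, Z)))))))))))
  step 20: S(S(S(S(S(S(S(S(mul(add(Z, Z), add(Z, Z))))))))))
  step 21: S(S(S(S(S(S(S(S(mul(Z, add(Z, Z))))))))))
  step 22: S^8(Z)

Term B:
  start: mul(add(SSSZ, mul(Z, Z)), add(Z, mul(SSSZ, SZ)))
  step 1: mul(S(add(SSZ, mul(Z, Z))), add(Z, mul(SSSZ, SZ)))
  step 2: add(add(Z, mul(SSSZ, SZ)), mul(add(SSZ, mul(Z, Z)), add(Z, mul(SSSZ, SZ))))
  step 3: add(mul(SSSZ, SZ), mul(add(SSZ, mul(Z, Z)), add(Z, mul(SSSZ, SZ))))
  step 4: add(add(SZ, mul(SSZ, SZ)), mul(add(SSZ, mul(Z, Z)), add(Z, mul(SSSZ, SZ))))
  step 5: add(S(add(Z, mul(SSZ, SZ))), mul(add(SSZ, mul(Z, Z)), add(Z, mul(SSSZ, SZ))))
  step 6: S(add(add(Z, mul(SSZ, SZ)), mul(add(SSZ, mul(Z, Z)), add(Z, mul(SSSZ, SZ)))))
  step 7: S(add(mul(SSZ, SZ), mul(add(SSZ, mul(Z, Z)), add(Z, mul(SSSZ, SZ)))))
  step 8: S(add(add(SZ, mul(SZ, SZ)), mul(add(SSZ, mul(Z, Z)), add(Z, mul(SSSZ, SZ)))))
  step 9: S(add(S(add(Z, mul(SZ, SZ))), mul(add(SSZ, mul(Z, Z)), add(Z, mul(SSSZ, SZ)))))
  step 10: S(S(add(add(Z, mul(SZ, SZ)), mul(add(SSZ, mul(Z, Z)), add(Z, mul(SSSZ, SZ))))))
  step 11: S(S(add(mul(SZ, SZ), mul(add(SSZ, mul(Z, Z)), add(Z, mul(SSSZ, SZ))))))
  step 12: S(S(add(add(SZ, mul(Z, SZ)), mul(add(SSZ, mul(Z, Z)), add(Z, mul(SSSZ, SZ))))))
  step 13: S(S(add(S(add(Z, mul(Z, SZ))), mul(add(SSZ, mul(Z, Z)), add(Z, mul(SSSZ, SZ))))))
  step 14: S(S(S(add(add(Z, mul(Z, SZ)), mul(add(SSZ, mul(Z, Z)), add(Z, mul(SSSZ, SZ)))))))
  step 15: S(S(S(add(mul(Z, SZ), mul(add(SSZ, mul(Z, Z)), add(Z, mul(SSSZ, SZ)))))))
  step 16: S(S(S(add(Z, mul(add(SSZ, mul(Z, Z)), add(Z, mul(SSSZ, SZ)))))))
  step 17: S(S(S(mul(add(SSZ, mul(Z, Z)), add(Z, mul(SSSZ, SZ))))))
  step 18: S(S(S(mul(S(add(SZ, mul(Z, Z))), add(Z, mul(SSSZ, SZ))))))
  step 19: S(S(S(add(add(Z, mul(SSSZ, SZ)), mul(add(SZ, mul(Z, Z)), add(Z, mul(SSSZ, SZ)))))))
  step 20: S(S(S(add(mul(SSSZ, SZ), mul(add(SZ, mul(Z, Z)), add(Z, mul(SSSZ, SZ)))))))
  step 21: S(S(S(add(add(SZ, mul(SSZ, SZ)), mul(add(SZ, mul(Z, Z)), add(Z, mul(SSSZ, SZ)))))))
  step 22: S(S(S(add(S(add(Z, mul(SSZ, SZ))), mul(add(SZ, mul(Z, Z)), add(Z, mul(SSSZ, SZ)))))))
  step 23: S(S(S(S(add(add(Z, mul(SSZ, SZ)), mul(add(SZ, mul(Z, Z)), add(Z, mul(SSSZ, SZ))))))))
  step 24: S(S(S(S(add(mul(SSZ, SZ), mul(add(SZ, mul(Z, Z)), add(Z, mul(SSSZ, SZ))))))))
  step 25: S(S(S(S(add(add(SZ, mul(SZ, SZ)), mul(add(SZ, mul(Z, Z)), add(Z, mul(SSSZ, SZ))))))))
  step 26: S(S(S(S(add(S(add(Z, mul(SZ, SZ))), mul(add(SZ, mul(Z, Z)), add(Z, mul(SSSZ, SZ))))))))
  step 27: S(S(S(S(S(add(add(Z, mul(SZ, SZ)), mul(add(SZ, mul(Z, Z)), add(Z, mul(SSSZ, SZ)))))))))
  step 28: S(S(S(S(S(add(mul(SZ, SZ), mul(add(SZ, mul(Z, Z)), add(Z, mul(SSSZ, SZ)))))))))
  step 29: S(S(S(S(S(add(add(SZ, mul(Z, SZ)), mul(add(SZ, mul(Z, Z)), add(Z, mul(SSSZ, SZ)))))))))
  step 30: S(S(S(S(S(add(S(add(Z, mul(Z, SZ))), mul(add(SZ, mul(Z, Z)), add(Z, mul(SSSZ, SZ)))))))))
  step 31: S(S(S(S(S(S(add(add(Z, mul(Z, SZ)), mul(add(SZ, mul(Z, Z)), add(Z, mul(SSSZ, SZ))))))))))
  step 32: S(S(S(S(S(S(add(mul(Z, SZ), mul(add(SZ, mul(Z, Z)), add(Z, mul(SSSZ, SZ))))))))))
  step 33: S(S(S(S(S(S(add(Z, mul(add(SZ, mul(Z, Z)), add(Z, mul(SSSZ, SZ))))))))))
  step 34: S(S(S(S(S(S(mul(add(SZ, mul(Z, Z)), add(Z, mul(SSSZ, SZ)))))))))
  step 35: S(S(S(S(S(S(mul(S(add(Z, mul(Z, Z))), add(Z, mul(SSSZ, SZ)))))))))
  step 36: S(S(S(S(S(S(add(add(Z, mul(SSSZ, SZ)), mul(add(Z, mul(Z, Z)), add(Z, mul(SSSZ, SZ))))))))))
  step 37: S(S(S(S(S(S(add(mul(SSSZ, SZ), mul(add(Z, mul(Z, Z)), add(Z, mul(SSSZ, SZ))))))))))
  step 38: S(S(S(S(S(S(add(add(SZ, mul(SSZ, SZ)), mul(add(Z, mul(Z, Z)), add(Z, mul(SSSZ, SZ))))))))))
  step 39: S(S(S(S(S(S(add(S(add(Z, mul(SSZ, SZ))), mul(add(Z, mul(Z, Z)), add(Z, mul(SSSZ, SZ))))))))))
  step 40: S(S(S(S(S(S(S(add(add(Z, mul(SSZ, SZ)), mul(add(Z, mul(Z, Z)), add(Z, mul(SSSZ, SZ)))))))))))
  step 41: S(S(S(S(S(S(S(add(mul(SSZ, SZ), mul(add(Z, mul(Z, Z)), add(Z, mul(SSSZ, SZ)))))))))))
  step 42: S(S(S(S(S(S(S(add(add(SZ, mul(SZ, SZ)), mul(add(Z, mul(Z, Z)), add(Z, mul(SSSZ, SZ)))))))))))
  step 43: S(S(S(S(S(S(S(add(S(add(Z, mul(SZ, SZ))), mul(add(Z, mul(Z, Z)), add(Z, mul(SSSZ, SZ)))))))))))
  step 44: S(S(S(S(S(S(S(S(add(add(Z, mul(SZ, SZ)), mul(add(Z, mul(Z, Z)), add(Z, mul(SSSZ, SZ))))))))))))
  step 45: S(S(S(S(S(S(S(S(add(mul(SZ, SZ), mul(add(Z, mul(Z, Z)), add(Z, mul(SSSZ, SZ))))))))))))
  step 46: S(S(S(S(S(S(S(S(add(add(SZ, mul(Z, SZ)), mul(add(Z, mul(Z, Z)), add(Z, mul(SSSZ, SZ))))))))))))
  step 47: S(S(S(S(S(S(S(S(add(S(add(Z, mul(Z, SZ))), mul(add(Z, mul(Z, Z)), add(Z, mul(SSSZ, SZ))))))))))))
  step 48: S(S(S(S(S(S(S(S(S(add(add(Z, mul(Z, SZ)), mul(add(Z, mul(Z, Z)), add(Z, mul(SSSZ, SZ)))))))))))))
  step 49: S(S(S(S(S(S(S(S(S(add(mul(Z, SZ), mul(add(Z, mul(Z, Z)), add(Z, mul(SSSZ, SZ)))))))))))))
  step 50: S(S(S(S(S(S(S(S(S(add(Z, mul(add(Z, mul(Z, Z)), add(Z, mul(SSSZ, SZ)))))))))))))
  step 51: S(S(S(S(S(S(S(S(S(mul(add(Z, mul(Z, Z)), add(Z, mul(SSSZ, SZ))))))))))))
  step 52: S(S(S(S(S(S(S(S(S(mul(mul(Z, Z), add(Z, mul(SSSZ, SZ))))))))))))
  step 53: S(S(S(S(S(S(S(S(S(mul(Z, add(Z, mul(SSSZ, SZ))))))))))))
  step 54: S^9(Z)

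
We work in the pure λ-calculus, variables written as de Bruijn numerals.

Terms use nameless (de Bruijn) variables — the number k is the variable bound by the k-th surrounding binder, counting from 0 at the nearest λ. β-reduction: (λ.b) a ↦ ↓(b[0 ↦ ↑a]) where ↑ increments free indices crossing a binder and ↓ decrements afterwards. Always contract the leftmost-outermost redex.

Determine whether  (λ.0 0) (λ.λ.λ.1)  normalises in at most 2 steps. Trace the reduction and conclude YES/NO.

  start: (λ.0 0) (λ.λ.λ.1)
  →1  (λ.λ.λ.1) (λ.λ.λ.1)
  →2  λ.λ.1

Answer: YES — reaches normal form λ.λ.1 in 2 ≤ 2 steps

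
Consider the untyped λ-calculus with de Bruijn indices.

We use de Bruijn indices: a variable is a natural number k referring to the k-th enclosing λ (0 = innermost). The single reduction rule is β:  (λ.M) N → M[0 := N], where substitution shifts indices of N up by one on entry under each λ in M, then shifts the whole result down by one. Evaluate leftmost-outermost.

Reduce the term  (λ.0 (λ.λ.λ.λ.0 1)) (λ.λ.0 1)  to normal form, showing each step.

  start: (λ.0 (λ.λ.λ.λ.0 1)) (λ.λ.0 1)
  [1] (λ.λ.0 1) (λ.λ.λ.λ.0 1)
  [2] λ.0 (λ.λ.λ.λ.0 1)

Answer: normal form = λ.0 (λ.λ.λ.λ.0 1)  (in 2 steps)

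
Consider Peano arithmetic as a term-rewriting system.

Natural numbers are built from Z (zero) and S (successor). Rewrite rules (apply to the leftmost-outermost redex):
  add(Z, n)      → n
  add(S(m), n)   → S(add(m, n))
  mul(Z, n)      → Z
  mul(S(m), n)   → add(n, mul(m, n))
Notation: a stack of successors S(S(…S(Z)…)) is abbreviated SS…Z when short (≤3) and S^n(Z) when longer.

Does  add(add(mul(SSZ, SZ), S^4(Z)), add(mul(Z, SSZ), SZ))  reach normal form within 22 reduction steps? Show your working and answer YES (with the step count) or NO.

  start: add(add(mul(SSZ, SZ), S^4(Z)), add(mul(Z, SSZ), SZ))
  step 1: add(add(add(SZ, mul(SZ, SZ)), S^4(Z)), add(mul(Z, SSZ), SZ))
  step 2: add(add(S(add(Z, mul(SZ, SZ))), S^4(Z)), add(mul(Z, SSZ), SZ))
  step 3: add(S(add(add(Z, mul(SZ, SZ)), S^4(Z))), add(mul(Z, SSZ), SZ))
  step 4: S(add(add(add(Z, mul(SZ, SZ)), S^4(Z)), add(mul(Z, SSZ), SZ)))
  step 5: S(add(add(mul(SZ, SZ), S^4(Z)), add(mul(Z, SSZ), SZ)))
  step 6: S(add(add(add(SZ, mul(Z, SZ)), S^4(Z)), add(mul(Z, SSZ), SZ)))
  step 7: S(add(add(S(add(Z, mul(Z, SZ))), S^4(Z)), add(mul(Z, SSZ), SZ)))
  step 8: S(add(S(add(add(Z, mul(Z, SZ)), S^4(Z))), add(mul(Z, SSZ), SZ)))
  step 9: S(S(add(add(add(Z, mul(Z, SZ)), S^4(Z)), add(mul(Z, SSZ), SZ))))
  step 10: S(S(add(add(mul(Z, SZ), S^4(Z)), add(mul(Z, SSZ), SZ))))
  step 11: S(S(add(add(Z, S^4(Z)), add(mul(Z, SSZ), SZ))))
  step 12: S(S(add(S^4(Z), add(mul(Z, SSZ), SZ))))
  step 13: S(S(S(add(SSSZ, add(mul(Z, SSZ), SZ)))))
  step 14: S(S(S(S(add(SSZ, add(mul(Z, SSZ), SZ))))))
  step 15: S(S(S(S(S(add(SZ, add(mul(Z, SSZ), SZ)))))))
  step 16: S(S(S(S(S(S(add(Z, add(mul(Z, SSZ), SZ))))))))
  step 17: S(S(S(S(S(S(add(mul(Z, SSZ), SZ)))))))
  step 18: S(S(S(S(S(S(add(Z, SZ)))))))
  step 19: S^7(Z)

Answer: YES — reaches normal form S^7(Z) in 19 ≤ 22 steps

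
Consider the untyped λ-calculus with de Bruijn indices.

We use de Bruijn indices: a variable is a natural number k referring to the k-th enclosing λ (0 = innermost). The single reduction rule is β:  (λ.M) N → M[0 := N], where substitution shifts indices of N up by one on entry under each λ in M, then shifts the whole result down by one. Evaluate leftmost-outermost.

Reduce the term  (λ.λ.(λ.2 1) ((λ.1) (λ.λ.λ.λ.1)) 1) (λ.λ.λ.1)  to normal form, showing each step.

Answer: normal form = λ.λ.λ.λ.λ.1  (in 4 steps)

Working:
  start: (λ.λ.(λ.2 1) ((λ.1) (λ.λ.λ.λ.1)) 1) (λ.λ.λ.1)
  →1  λ.(λ.(λ.λ.λ.1) 1) ((λ.1) (λ.λ.λ.λ.1)) (λ.λ.λ.1)
  →2  λ.(λ.λ.λ.1) 0 (λ.λ.λ.1)
  →3  λ.(λ.λ.1) (λ.λ.λ.1)
  →4  λ.λ.λ.λ.λ.1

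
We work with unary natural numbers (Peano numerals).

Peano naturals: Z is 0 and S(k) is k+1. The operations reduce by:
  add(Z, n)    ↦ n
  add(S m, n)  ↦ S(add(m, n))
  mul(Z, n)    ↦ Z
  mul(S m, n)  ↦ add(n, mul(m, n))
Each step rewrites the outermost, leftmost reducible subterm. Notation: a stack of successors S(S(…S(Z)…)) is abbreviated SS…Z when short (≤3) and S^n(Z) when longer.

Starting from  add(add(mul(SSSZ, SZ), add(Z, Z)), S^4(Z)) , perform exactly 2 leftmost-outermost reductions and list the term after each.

  start: add(add(mul(SSSZ, SZ), add(Z, Z)), S^4(Z))
  step 1: add(add(add(SZ, mul(SSZ, SZ)), add(Z, Z)), S^4(Z))
  step 2: add(add(S(add(Z, mul(SSZ, SZ))), add(Z, Z)), S^4(Z))

Answer: after 2 steps: add(add(S(add(Z, mul(SSZ, SZ))), add(Z, Z)), S^4(Z))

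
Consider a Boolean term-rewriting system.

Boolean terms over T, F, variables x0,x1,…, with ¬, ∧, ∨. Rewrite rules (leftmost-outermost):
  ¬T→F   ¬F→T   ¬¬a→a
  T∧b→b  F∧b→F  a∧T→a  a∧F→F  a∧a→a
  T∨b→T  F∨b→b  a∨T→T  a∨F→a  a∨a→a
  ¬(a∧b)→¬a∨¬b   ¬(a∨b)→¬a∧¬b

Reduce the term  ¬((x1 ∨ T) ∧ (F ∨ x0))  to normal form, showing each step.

Answer: normal form = ¬x0  (in 8 steps)

Working:
  start: ¬((x1 ∨ T) ∧ (F ∨ x0))
  step 1: ¬(x1 ∨ T) ∨ ¬(F ∨ x0)
  step 2: (¬x1 ∧ ¬T) ∨ ¬(F ∨ x0)
  step 3: (¬x1 ∧ F) ∨ ¬(F ∨ x0)
  step 4: F ∨ ¬(F ∨ x0)
  step 5: ¬(F ∨ x0)
  step 6: ¬F ∧ ¬x0
  step 7: T ∧ ¬x0
  step 8: ¬x0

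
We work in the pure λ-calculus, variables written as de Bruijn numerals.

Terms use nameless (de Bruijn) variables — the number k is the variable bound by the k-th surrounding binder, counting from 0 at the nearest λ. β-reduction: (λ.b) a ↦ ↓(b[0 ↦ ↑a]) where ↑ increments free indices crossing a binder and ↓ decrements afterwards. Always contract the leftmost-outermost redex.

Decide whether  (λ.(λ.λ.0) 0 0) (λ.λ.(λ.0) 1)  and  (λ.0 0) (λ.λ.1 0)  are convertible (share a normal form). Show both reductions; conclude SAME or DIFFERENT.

Answer: DIFFERENT — A ⇓ λ.λ.1, B ⇓ λ.λ.1 0

Reduction:
Term A:
  start: (λ.(λ.λ.0) 0 0) (λ.λ.(λ.0) 1)
  [1] (λ.λ.0) (λ.λ.(λ.0) 1) (λ.λ.(λ.0) 1)
  [2] (λ.0) (λ.λ.(λ.0) 1)
  [3] λ.λ.(λ.0) 1
  [4] λ.λ.1

Term B:
  start: (λ.0 0) (λ.λ.1 0)
  [1] (λ.λ.1 0) (λ.λ.1 0)
  [2] λ.(λ.λ.1 0) 0
  [3] λ.λ.1 0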